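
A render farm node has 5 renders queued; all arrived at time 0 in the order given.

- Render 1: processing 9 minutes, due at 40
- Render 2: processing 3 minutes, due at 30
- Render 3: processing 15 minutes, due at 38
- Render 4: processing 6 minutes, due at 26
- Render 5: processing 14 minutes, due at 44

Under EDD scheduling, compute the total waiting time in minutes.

EDD (increasing due date): Render 4 Render 2 Render 3 Render 1 Render 5.
Render 4: waits 0, runs 0→6
Render 2: waits 6, runs 6→9
Render 3: waits 9, runs 9→24
Render 1: waits 24, runs 24→33
Render 5: waits 33, runs 33→47
Sum = 0+6+9+24+33 = 72.

72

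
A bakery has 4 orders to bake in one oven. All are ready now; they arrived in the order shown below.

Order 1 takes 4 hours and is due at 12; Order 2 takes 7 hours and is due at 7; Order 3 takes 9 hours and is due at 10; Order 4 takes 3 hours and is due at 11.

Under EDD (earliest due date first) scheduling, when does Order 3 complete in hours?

EDD (increasing due date): Order 2 Order 3 Order 4 Order 1.
Order 2: 0→7
Order 3: 7→16

16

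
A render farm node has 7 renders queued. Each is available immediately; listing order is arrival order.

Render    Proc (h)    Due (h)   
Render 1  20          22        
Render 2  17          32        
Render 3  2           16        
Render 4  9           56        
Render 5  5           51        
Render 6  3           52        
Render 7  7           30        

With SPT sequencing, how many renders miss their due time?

2

SPT (increasing processing time): Render 3 Render 6 Render 5 Render 7 Render 4 Render 2 Render 1.
Render 3: 0→2, due 16, tardiness 0
Render 6: 2→5, due 52, tardiness 0
Render 5: 5→10, due 51, tardiness 0
Render 7: 10→17, due 30, tardiness 0
Render 4: 17→26, due 56, tardiness 0
Render 2: 26→43, due 32, tardiness 11
Render 1: 43→63, due 22, tardiness 41
Late renders: 2.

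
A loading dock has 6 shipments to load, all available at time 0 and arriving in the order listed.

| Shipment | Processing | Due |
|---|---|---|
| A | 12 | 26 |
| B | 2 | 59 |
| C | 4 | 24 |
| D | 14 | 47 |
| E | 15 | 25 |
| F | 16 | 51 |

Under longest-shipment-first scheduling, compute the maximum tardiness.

37

LPT (decreasing processing time): F E D A C B.
F: 0→16, due 51, tardiness 0
E: 16→31, due 25, tardiness 6
D: 31→45, due 47, tardiness 0
A: 45→57, due 26, tardiness 31
C: 57→61, due 24, tardiness 37
B: 61→63, due 59, tardiness 4
Maximum = 37.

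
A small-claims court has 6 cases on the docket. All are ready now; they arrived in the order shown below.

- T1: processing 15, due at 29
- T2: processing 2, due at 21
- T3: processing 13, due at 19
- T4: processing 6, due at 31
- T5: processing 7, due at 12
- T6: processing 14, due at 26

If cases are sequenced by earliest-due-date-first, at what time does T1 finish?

51

EDD (increasing due date): T5 T3 T2 T6 T1 T4.
T5: 0→7
T3: 7→20
T2: 20→22
T6: 22→36
T1: 36→51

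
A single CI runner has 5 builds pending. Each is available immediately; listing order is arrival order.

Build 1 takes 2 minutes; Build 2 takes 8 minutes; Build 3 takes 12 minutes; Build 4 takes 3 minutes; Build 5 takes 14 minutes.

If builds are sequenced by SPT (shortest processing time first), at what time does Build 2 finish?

SPT (increasing processing time): Build 1 Build 4 Build 2 Build 3 Build 5.
Build 1: 0→2
Build 4: 2→5
Build 2: 5→13

13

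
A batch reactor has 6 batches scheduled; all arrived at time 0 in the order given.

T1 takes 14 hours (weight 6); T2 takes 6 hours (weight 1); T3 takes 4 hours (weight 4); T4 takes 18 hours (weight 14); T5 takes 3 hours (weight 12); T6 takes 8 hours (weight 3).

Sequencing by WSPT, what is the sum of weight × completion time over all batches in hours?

842

WSPT (decreasing weight/processing-time ratio): T5 T3 T4 T1 T6 T2.
T5: finishes 3, weight 12, w·C = 36
T3: finishes 7, weight 4, w·C = 28
T4: finishes 25, weight 14, w·C = 350
T1: finishes 39, weight 6, w·C = 234
T6: finishes 47, weight 3, w·C = 141
T2: finishes 53, weight 1, w·C = 53
Sum = 36+28+350+234+141+53 = 842.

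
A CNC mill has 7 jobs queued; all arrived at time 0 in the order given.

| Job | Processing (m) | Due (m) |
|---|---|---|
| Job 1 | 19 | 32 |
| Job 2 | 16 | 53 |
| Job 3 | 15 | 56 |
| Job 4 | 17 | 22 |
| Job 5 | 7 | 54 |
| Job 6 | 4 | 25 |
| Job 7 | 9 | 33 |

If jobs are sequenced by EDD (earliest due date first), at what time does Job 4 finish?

EDD (increasing due date): Job 4 Job 6 Job 1 Job 7 Job 2 Job 5 Job 3.
Job 4: 0→17

17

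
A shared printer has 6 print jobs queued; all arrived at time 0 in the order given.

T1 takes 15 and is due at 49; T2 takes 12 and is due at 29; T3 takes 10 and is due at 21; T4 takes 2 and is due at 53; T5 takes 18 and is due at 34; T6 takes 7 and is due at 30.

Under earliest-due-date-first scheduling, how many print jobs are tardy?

3

EDD (increasing due date): T3 T2 T6 T5 T1 T4.
T3: 0→10, due 21, tardiness 0
T2: 10→22, due 29, tardiness 0
T6: 22→29, due 30, tardiness 0
T5: 29→47, due 34, tardiness 13
T1: 47→62, due 49, tardiness 13
T4: 62→64, due 53, tardiness 11
Late print jobs: 3.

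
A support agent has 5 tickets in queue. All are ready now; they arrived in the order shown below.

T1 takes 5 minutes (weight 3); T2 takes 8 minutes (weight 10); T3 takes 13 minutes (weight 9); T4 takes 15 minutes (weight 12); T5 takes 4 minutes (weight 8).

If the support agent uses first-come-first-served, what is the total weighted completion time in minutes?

1231

FIFO (arrival order): T1 T2 T3 T4 T5.
T1: finishes 5, weight 3, w·C = 15
T2: finishes 13, weight 10, w·C = 130
T3: finishes 26, weight 9, w·C = 234
T4: finishes 41, weight 12, w·C = 492
T5: finishes 45, weight 8, w·C = 360
Sum = 15+130+234+492+360 = 1231.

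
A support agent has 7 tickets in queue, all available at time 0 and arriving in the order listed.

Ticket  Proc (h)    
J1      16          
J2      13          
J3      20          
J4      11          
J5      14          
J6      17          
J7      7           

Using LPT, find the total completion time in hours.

446

LPT (decreasing processing time): J3 J6 J1 J5 J2 J4 J7.
J3: 0→20
J6: 20→37
J1: 37→53
J5: 53→67
J2: 67→80
J4: 80→91
J7: 91→98
Sum = 20+37+53+67+80+91+98 = 446.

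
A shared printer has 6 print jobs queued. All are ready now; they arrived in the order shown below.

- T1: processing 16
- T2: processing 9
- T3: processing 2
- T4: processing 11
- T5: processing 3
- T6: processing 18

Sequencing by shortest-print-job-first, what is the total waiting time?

SPT (increasing processing time): T3 T5 T2 T4 T1 T6.
T3: waits 0, runs 0→2
T5: waits 2, runs 2→5
T2: waits 5, runs 5→14
T4: waits 14, runs 14→25
T1: waits 25, runs 25→41
T6: waits 41, runs 41→59
Sum = 0+2+5+14+25+41 = 87.

87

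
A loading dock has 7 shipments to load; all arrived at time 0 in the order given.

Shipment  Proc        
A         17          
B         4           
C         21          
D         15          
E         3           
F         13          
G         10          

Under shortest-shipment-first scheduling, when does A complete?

62

SPT (increasing processing time): E B G F D A C.
E: 0→3
B: 3→7
G: 7→17
F: 17→30
D: 30→45
A: 45→62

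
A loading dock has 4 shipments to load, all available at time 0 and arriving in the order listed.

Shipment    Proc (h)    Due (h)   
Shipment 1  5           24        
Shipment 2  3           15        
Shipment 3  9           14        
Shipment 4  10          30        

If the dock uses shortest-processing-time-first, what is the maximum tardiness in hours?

SPT (increasing processing time): Shipment 2 Shipment 1 Shipment 3 Shipment 4.
Shipment 2: 0→3, due 15, tardiness 0
Shipment 1: 3→8, due 24, tardiness 0
Shipment 3: 8→17, due 14, tardiness 3
Shipment 4: 17→27, due 30, tardiness 0
Maximum = 3.

3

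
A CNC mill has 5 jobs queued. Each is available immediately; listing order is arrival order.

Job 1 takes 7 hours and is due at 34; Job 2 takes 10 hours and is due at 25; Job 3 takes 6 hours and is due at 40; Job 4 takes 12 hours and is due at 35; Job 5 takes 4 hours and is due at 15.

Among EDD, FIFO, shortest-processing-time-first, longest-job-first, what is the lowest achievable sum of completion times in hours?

EDD (increasing due date): Job 5 Job 2 Job 1 Job 4 Job 3.
Job 5: 0→4
Job 2: 4→14
Job 1: 14→21
Job 4: 21→33
Job 3: 33→39
Sum = 4+14+21+33+39 = 111.
FIFO (arrival order): Job 1 Job 2 Job 3 Job 4 Job 5.
Job 1: 0→7
Job 2: 7→17
Job 3: 17→23
Job 4: 23→35
Job 5: 35→39
Sum = 7+17+23+35+39 = 121.
SPT (increasing processing time): Job 5 Job 3 Job 1 Job 2 Job 4.
Job 5: 0→4
Job 3: 4→10
Job 1: 10→17
Job 2: 17→27
Job 4: 27→39
Sum = 4+10+17+27+39 = 97.
LPT (decreasing processing time): Job 4 Job 2 Job 1 Job 3 Job 5.
Job 4: 0→12
Job 2: 12→22
Job 1: 22→29
Job 3: 29→35
Job 5: 35→39
Sum = 12+22+29+35+39 = 137.
EDD 111, FIFO 121, SPT 97, LPT 137 → minimum 97.

97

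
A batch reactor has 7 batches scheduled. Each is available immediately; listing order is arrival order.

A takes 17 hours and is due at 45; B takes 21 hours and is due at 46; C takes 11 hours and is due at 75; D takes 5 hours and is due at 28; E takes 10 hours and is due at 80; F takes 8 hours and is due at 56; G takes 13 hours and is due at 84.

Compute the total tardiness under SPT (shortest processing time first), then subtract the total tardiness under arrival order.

15

SPT (increasing processing time): D F E C G A B.
D: 0→5, due 28, tardiness 0
F: 5→13, due 56, tardiness 0
E: 13→23, due 80, tardiness 0
C: 23→34, due 75, tardiness 0
G: 34→47, due 84, tardiness 0
A: 47→64, due 45, tardiness 19
B: 64→85, due 46, tardiness 39
Sum = 0+0+0+0+0+19+39 = 58.
FIFO (arrival order): A B C D E F G.
A: 0→17, due 45, tardiness 0
B: 17→38, due 46, tardiness 0
C: 38→49, due 75, tardiness 0
D: 49→54, due 28, tardiness 26
E: 54→64, due 80, tardiness 0
F: 64→72, due 56, tardiness 16
G: 72→85, due 84, tardiness 1
Sum = 0+0+0+26+0+16+1 = 43.
Difference = 58 − 43 = 15.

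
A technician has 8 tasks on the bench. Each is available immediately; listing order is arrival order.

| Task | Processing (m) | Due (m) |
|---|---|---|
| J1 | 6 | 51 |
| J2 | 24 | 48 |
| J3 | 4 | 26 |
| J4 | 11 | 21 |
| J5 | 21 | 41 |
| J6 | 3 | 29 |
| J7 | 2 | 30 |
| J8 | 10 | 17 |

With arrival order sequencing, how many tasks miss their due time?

FIFO (arrival order): J1 J2 J3 J4 J5 J6 J7 J8.
J1: 0→6, due 51, tardiness 0
J2: 6→30, due 48, tardiness 0
J3: 30→34, due 26, tardiness 8
J4: 34→45, due 21, tardiness 24
J5: 45→66, due 41, tardiness 25
J6: 66→69, due 29, tardiness 40
J7: 69→71, due 30, tardiness 41
J8: 71→81, due 17, tardiness 64
Late tasks: 6.

6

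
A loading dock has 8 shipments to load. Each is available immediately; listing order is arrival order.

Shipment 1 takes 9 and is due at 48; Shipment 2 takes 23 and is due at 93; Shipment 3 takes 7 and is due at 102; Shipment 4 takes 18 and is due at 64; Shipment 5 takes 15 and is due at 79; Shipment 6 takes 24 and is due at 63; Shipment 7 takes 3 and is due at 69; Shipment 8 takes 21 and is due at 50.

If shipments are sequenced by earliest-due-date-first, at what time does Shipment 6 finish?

54

EDD (increasing due date): Shipment 1 Shipment 8 Shipment 6 Shipment 4 Shipment 7 Shipment 5 Shipment 2 Shipment 3.
Shipment 1: 0→9
Shipment 8: 9→30
Shipment 6: 30→54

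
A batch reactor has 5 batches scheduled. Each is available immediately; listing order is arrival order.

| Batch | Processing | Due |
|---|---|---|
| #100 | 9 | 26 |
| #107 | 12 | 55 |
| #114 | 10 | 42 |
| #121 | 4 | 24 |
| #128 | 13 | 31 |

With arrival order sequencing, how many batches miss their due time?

FIFO (arrival order): #100 #107 #114 #121 #128.
#100: 0→9, due 26, tardiness 0
#107: 9→21, due 55, tardiness 0
#114: 21→31, due 42, tardiness 0
#121: 31→35, due 24, tardiness 11
#128: 35→48, due 31, tardiness 17
Late batches: 2.

2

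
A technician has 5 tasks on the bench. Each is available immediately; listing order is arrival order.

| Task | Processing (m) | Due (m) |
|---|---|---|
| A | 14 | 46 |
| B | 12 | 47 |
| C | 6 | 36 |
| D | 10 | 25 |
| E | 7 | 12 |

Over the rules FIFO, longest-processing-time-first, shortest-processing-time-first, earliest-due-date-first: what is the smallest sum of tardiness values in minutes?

FIFO (arrival order): A B C D E.
A: 0→14, due 46, tardiness 0
B: 14→26, due 47, tardiness 0
C: 26→32, due 36, tardiness 0
D: 32→42, due 25, tardiness 17
E: 42→49, due 12, tardiness 37
Sum = 0+0+0+17+37 = 54.
LPT (decreasing processing time): A B D E C.
A: 0→14, due 46, tardiness 0
B: 14→26, due 47, tardiness 0
D: 26→36, due 25, tardiness 11
E: 36→43, due 12, tardiness 31
C: 43→49, due 36, tardiness 13
Sum = 0+0+11+31+13 = 55.
SPT (increasing processing time): C E D B A.
C: 0→6, due 36, tardiness 0
E: 6→13, due 12, tardiness 1
D: 13→23, due 25, tardiness 0
B: 23→35, due 47, tardiness 0
A: 35→49, due 46, tardiness 3
Sum = 0+1+0+0+3 = 4.
EDD (increasing due date): E D C A B.
E: 0→7, due 12, tardiness 0
D: 7→17, due 25, tardiness 0
C: 17→23, due 36, tardiness 0
A: 23→37, due 46, tardiness 0
B: 37→49, due 47, tardiness 2
Sum = 0+0+0+0+2 = 2.
FIFO 54, LPT 55, SPT 4, EDD 2 → minimum 2.

2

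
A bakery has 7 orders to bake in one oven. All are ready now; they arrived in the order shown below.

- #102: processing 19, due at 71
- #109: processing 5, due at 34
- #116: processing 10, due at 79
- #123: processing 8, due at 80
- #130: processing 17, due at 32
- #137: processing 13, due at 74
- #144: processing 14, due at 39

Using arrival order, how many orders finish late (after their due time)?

FIFO (arrival order): #102 #109 #116 #123 #130 #137 #144.
#102: 0→19, due 71, tardiness 0
#109: 19→24, due 34, tardiness 0
#116: 24→34, due 79, tardiness 0
#123: 34→42, due 80, tardiness 0
#130: 42→59, due 32, tardiness 27
#137: 59→72, due 74, tardiness 0
#144: 72→86, due 39, tardiness 47
Late orders: 2.

2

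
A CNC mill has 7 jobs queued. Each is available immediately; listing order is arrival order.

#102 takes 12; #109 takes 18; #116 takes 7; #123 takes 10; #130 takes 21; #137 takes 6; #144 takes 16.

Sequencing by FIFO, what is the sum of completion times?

FIFO (arrival order): #102 #109 #116 #123 #130 #137 #144.
#102: 0→12
#109: 12→30
#116: 30→37
#123: 37→47
#130: 47→68
#137: 68→74
#144: 74→90
Sum = 12+30+37+47+68+74+90 = 358.

358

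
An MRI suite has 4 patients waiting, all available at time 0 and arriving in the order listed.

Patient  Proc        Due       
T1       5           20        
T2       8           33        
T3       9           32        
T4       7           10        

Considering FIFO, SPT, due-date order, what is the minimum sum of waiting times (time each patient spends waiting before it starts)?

FIFO (arrival order): T1 T2 T3 T4.
T1: waits 0, runs 0→5
T2: waits 5, runs 5→13
T3: waits 13, runs 13→22
T4: waits 22, runs 22→29
Sum = 0+5+13+22 = 40.
SPT (increasing processing time): T1 T4 T2 T3.
T1: waits 0, runs 0→5
T4: waits 5, runs 5→12
T2: waits 12, runs 12→20
T3: waits 20, runs 20→29
Sum = 0+5+12+20 = 37.
EDD (increasing due date): T4 T1 T3 T2.
T4: waits 0, runs 0→7
T1: waits 7, runs 7→12
T3: waits 12, runs 12→21
T2: waits 21, runs 21→29
Sum = 0+7+12+21 = 40.
FIFO 40, SPT 37, EDD 40 → minimum 37.

37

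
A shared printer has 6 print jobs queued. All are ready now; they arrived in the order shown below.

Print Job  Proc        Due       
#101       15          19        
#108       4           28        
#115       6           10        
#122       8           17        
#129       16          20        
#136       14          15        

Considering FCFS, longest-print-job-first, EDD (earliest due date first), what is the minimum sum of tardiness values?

108

FIFO (arrival order): #101 #108 #115 #122 #129 #136.
#101: 0→15, due 19, tardiness 0
#108: 15→19, due 28, tardiness 0
#115: 19→25, due 10, tardiness 15
#122: 25→33, due 17, tardiness 16
#129: 33→49, due 20, tardiness 29
#136: 49→63, due 15, tardiness 48
Sum = 0+0+15+16+29+48 = 108.
LPT (decreasing processing time): #129 #101 #136 #122 #115 #108.
#129: 0→16, due 20, tardiness 0
#101: 16→31, due 19, tardiness 12
#136: 31→45, due 15, tardiness 30
#122: 45→53, due 17, tardiness 36
#115: 53→59, due 10, tardiness 49
#108: 59→63, due 28, tardiness 35
Sum = 0+12+30+36+49+35 = 162.
EDD (increasing due date): #115 #136 #122 #101 #129 #108.
#115: 0→6, due 10, tardiness 0
#136: 6→20, due 15, tardiness 5
#122: 20→28, due 17, tardiness 11
#101: 28→43, due 19, tardiness 24
#129: 43→59, due 20, tardiness 39
#108: 59→63, due 28, tardiness 35
Sum = 0+5+11+24+39+35 = 114.
FIFO 108, LPT 162, EDD 114 → minimum 108.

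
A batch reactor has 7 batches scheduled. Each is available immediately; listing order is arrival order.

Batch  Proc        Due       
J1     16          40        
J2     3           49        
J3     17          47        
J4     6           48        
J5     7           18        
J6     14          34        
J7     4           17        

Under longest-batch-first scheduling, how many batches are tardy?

5

LPT (decreasing processing time): J3 J1 J6 J5 J4 J7 J2.
J3: 0→17, due 47, tardiness 0
J1: 17→33, due 40, tardiness 0
J6: 33→47, due 34, tardiness 13
J5: 47→54, due 18, tardiness 36
J4: 54→60, due 48, tardiness 12
J7: 60→64, due 17, tardiness 47
J2: 64→67, due 49, tardiness 18
Late batches: 5.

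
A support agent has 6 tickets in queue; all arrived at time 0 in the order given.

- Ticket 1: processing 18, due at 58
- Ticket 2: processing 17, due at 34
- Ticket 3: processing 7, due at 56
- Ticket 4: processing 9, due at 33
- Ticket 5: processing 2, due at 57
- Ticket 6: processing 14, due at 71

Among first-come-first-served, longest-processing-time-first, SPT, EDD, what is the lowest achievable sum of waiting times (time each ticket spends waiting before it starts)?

110

FIFO (arrival order): Ticket 1 Ticket 2 Ticket 3 Ticket 4 Ticket 5 Ticket 6.
Ticket 1: waits 0, runs 0→18
Ticket 2: waits 18, runs 18→35
Ticket 3: waits 35, runs 35→42
Ticket 4: waits 42, runs 42→51
Ticket 5: waits 51, runs 51→53
Ticket 6: waits 53, runs 53→67
Sum = 0+18+35+42+51+53 = 199.
LPT (decreasing processing time): Ticket 1 Ticket 2 Ticket 6 Ticket 4 Ticket 3 Ticket 5.
Ticket 1: waits 0, runs 0→18
Ticket 2: waits 18, runs 18→35
Ticket 6: waits 35, runs 35→49
Ticket 4: waits 49, runs 49→58
Ticket 3: waits 58, runs 58→65
Ticket 5: waits 65, runs 65→67
Sum = 0+18+35+49+58+65 = 225.
SPT (increasing processing time): Ticket 5 Ticket 3 Ticket 4 Ticket 6 Ticket 2 Ticket 1.
Ticket 5: waits 0, runs 0→2
Ticket 3: waits 2, runs 2→9
Ticket 4: waits 9, runs 9→18
Ticket 6: waits 18, runs 18→32
Ticket 2: waits 32, runs 32→49
Ticket 1: waits 49, runs 49→67
Sum = 0+2+9+18+32+49 = 110.
EDD (increasing due date): Ticket 4 Ticket 2 Ticket 3 Ticket 5 Ticket 1 Ticket 6.
Ticket 4: waits 0, runs 0→9
Ticket 2: waits 9, runs 9→26
Ticket 3: waits 26, runs 26→33
Ticket 5: waits 33, runs 33→35
Ticket 1: waits 35, runs 35→53
Ticket 6: waits 53, runs 53→67
Sum = 0+9+26+33+35+53 = 156.
FIFO 199, LPT 225, SPT 110, EDD 156 → minimum 110.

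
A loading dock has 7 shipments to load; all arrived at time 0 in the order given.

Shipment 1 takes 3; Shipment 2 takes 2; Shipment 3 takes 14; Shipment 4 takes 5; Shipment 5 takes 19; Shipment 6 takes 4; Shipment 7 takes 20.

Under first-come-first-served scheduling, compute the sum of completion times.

208

FIFO (arrival order): Shipment 1 Shipment 2 Shipment 3 Shipment 4 Shipment 5 Shipment 6 Shipment 7.
Shipment 1: 0→3
Shipment 2: 3→5
Shipment 3: 5→19
Shipment 4: 19→24
Shipment 5: 24→43
Shipment 6: 43→47
Shipment 7: 47→67
Sum = 3+5+19+24+43+47+67 = 208.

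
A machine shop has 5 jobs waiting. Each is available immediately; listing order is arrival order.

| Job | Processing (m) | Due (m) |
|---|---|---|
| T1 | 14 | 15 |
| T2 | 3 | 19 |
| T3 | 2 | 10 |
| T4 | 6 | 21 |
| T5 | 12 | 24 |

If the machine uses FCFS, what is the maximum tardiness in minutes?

13

FIFO (arrival order): T1 T2 T3 T4 T5.
T1: 0→14, due 15, tardiness 0
T2: 14→17, due 19, tardiness 0
T3: 17→19, due 10, tardiness 9
T4: 19→25, due 21, tardiness 4
T5: 25→37, due 24, tardiness 13
Maximum = 13.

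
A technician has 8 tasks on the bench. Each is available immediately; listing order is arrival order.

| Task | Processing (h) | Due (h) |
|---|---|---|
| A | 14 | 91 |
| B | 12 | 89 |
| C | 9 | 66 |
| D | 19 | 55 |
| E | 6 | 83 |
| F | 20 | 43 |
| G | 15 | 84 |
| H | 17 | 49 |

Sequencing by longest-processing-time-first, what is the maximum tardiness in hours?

40

LPT (decreasing processing time): F D H G A B C E.
F: 0→20, due 43, tardiness 0
D: 20→39, due 55, tardiness 0
H: 39→56, due 49, tardiness 7
G: 56→71, due 84, tardiness 0
A: 71→85, due 91, tardiness 0
B: 85→97, due 89, tardiness 8
C: 97→106, due 66, tardiness 40
E: 106→112, due 83, tardiness 29
Maximum = 40.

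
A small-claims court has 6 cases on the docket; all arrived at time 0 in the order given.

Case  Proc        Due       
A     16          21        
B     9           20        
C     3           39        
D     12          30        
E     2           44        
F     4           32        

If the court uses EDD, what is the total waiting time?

156

EDD (increasing due date): B A D F C E.
B: waits 0, runs 0→9
A: waits 9, runs 9→25
D: waits 25, runs 25→37
F: waits 37, runs 37→41
C: waits 41, runs 41→44
E: waits 44, runs 44→46
Sum = 0+9+25+37+41+44 = 156.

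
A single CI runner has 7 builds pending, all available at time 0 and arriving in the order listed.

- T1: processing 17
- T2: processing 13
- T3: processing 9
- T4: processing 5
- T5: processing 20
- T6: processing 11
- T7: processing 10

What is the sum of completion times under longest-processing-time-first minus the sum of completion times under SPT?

128

LPT (decreasing processing time): T5 T1 T2 T6 T7 T3 T4.
T5: 0→20
T1: 20→37
T2: 37→50
T6: 50→61
T7: 61→71
T3: 71→80
T4: 80→85
Sum = 20+37+50+61+71+80+85 = 404.
SPT (increasing processing time): T4 T3 T7 T6 T2 T1 T5.
T4: 0→5
T3: 5→14
T7: 14→24
T6: 24→35
T2: 35→48
T1: 48→65
T5: 65→85
Sum = 5+14+24+35+48+65+85 = 276.
Difference = 404 − 276 = 128.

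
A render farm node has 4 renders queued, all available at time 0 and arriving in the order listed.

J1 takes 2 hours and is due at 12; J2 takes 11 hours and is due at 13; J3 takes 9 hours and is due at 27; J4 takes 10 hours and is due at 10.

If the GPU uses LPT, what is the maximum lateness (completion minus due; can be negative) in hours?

LPT (decreasing processing time): J2 J4 J3 J1.
J2: 0→11, due 13, lateness -2
J4: 11→21, due 10, lateness 11
J3: 21→30, due 27, lateness 3
J1: 30→32, due 12, lateness 20
Maximum = 20.

20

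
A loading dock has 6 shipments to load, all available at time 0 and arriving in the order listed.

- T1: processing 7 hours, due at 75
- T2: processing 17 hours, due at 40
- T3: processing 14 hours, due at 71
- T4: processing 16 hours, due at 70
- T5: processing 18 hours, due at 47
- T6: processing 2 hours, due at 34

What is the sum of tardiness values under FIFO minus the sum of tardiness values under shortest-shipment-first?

22

FIFO (arrival order): T1 T2 T3 T4 T5 T6.
T1: 0→7, due 75, tardiness 0
T2: 7→24, due 40, tardiness 0
T3: 24→38, due 71, tardiness 0
T4: 38→54, due 70, tardiness 0
T5: 54→72, due 47, tardiness 25
T6: 72→74, due 34, tardiness 40
Sum = 0+0+0+0+25+40 = 65.
SPT (increasing processing time): T6 T1 T3 T4 T2 T5.
T6: 0→2, due 34, tardiness 0
T1: 2→9, due 75, tardiness 0
T3: 9→23, due 71, tardiness 0
T4: 23→39, due 70, tardiness 0
T2: 39→56, due 40, tardiness 16
T5: 56→74, due 47, tardiness 27
Sum = 0+0+0+0+16+27 = 43.
Difference = 65 − 43 = 22.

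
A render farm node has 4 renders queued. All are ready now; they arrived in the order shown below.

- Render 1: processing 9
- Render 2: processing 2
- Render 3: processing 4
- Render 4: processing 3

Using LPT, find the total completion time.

56

LPT (decreasing processing time): Render 1 Render 3 Render 4 Render 2.
Render 1: 0→9
Render 3: 9→13
Render 4: 13→16
Render 2: 16→18
Sum = 9+13+16+18 = 56.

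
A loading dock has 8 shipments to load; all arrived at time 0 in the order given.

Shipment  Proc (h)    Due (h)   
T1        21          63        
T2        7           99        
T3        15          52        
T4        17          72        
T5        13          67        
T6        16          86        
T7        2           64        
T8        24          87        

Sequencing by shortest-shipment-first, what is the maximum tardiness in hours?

28

SPT (increasing processing time): T7 T2 T5 T3 T6 T4 T1 T8.
T7: 0→2, due 64, tardiness 0
T2: 2→9, due 99, tardiness 0
T5: 9→22, due 67, tardiness 0
T3: 22→37, due 52, tardiness 0
T6: 37→53, due 86, tardiness 0
T4: 53→70, due 72, tardiness 0
T1: 70→91, due 63, tardiness 28
T8: 91→115, due 87, tardiness 28
Maximum = 28.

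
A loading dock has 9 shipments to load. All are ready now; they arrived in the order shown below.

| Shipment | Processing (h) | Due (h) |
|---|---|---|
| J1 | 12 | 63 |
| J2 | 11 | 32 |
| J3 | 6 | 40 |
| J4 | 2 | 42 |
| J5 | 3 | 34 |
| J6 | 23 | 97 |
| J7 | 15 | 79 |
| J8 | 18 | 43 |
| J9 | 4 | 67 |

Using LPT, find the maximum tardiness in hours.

58

LPT (decreasing processing time): J6 J8 J7 J1 J2 J3 J9 J5 J4.
J6: 0→23, due 97, tardiness 0
J8: 23→41, due 43, tardiness 0
J7: 41→56, due 79, tardiness 0
J1: 56→68, due 63, tardiness 5
J2: 68→79, due 32, tardiness 47
J3: 79→85, due 40, tardiness 45
J9: 85→89, due 67, tardiness 22
J5: 89→92, due 34, tardiness 58
J4: 92→94, due 42, tardiness 52
Maximum = 58.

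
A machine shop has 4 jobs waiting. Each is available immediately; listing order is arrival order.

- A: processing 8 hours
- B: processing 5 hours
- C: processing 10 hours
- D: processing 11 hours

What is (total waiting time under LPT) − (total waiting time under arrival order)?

17

LPT (decreasing processing time): D C A B.
D: waits 0, runs 0→11
C: waits 11, runs 11→21
A: waits 21, runs 21→29
B: waits 29, runs 29→34
Sum = 0+11+21+29 = 61.
FIFO (arrival order): A B C D.
A: waits 0, runs 0→8
B: waits 8, runs 8→13
C: waits 13, runs 13→23
D: waits 23, runs 23→34
Sum = 0+8+13+23 = 44.
Difference = 61 − 44 = 17.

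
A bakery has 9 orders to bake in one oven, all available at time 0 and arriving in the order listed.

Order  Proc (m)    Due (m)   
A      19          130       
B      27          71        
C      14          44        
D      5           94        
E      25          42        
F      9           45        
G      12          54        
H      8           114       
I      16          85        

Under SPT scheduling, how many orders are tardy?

3

SPT (increasing processing time): D H F G C I A E B.
D: 0→5, due 94, tardiness 0
H: 5→13, due 114, tardiness 0
F: 13→22, due 45, tardiness 0
G: 22→34, due 54, tardiness 0
C: 34→48, due 44, tardiness 4
I: 48→64, due 85, tardiness 0
A: 64→83, due 130, tardiness 0
E: 83→108, due 42, tardiness 66
B: 108→135, due 71, tardiness 64
Late orders: 3.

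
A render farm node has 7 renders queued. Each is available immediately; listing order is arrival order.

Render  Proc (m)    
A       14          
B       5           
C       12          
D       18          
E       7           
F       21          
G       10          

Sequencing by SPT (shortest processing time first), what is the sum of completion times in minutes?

274

SPT (increasing processing time): B E G C A D F.
B: 0→5
E: 5→12
G: 12→22
C: 22→34
A: 34→48
D: 48→66
F: 66→87
Sum = 5+12+22+34+48+66+87 = 274.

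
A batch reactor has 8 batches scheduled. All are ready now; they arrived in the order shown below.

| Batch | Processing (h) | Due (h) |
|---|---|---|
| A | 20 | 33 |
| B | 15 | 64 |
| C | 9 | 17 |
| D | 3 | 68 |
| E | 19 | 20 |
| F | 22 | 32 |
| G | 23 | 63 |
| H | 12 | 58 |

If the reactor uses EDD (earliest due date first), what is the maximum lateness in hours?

EDD (increasing due date): C E F A H G B D.
C: 0→9, due 17, lateness -8
E: 9→28, due 20, lateness 8
F: 28→50, due 32, lateness 18
A: 50→70, due 33, lateness 37
H: 70→82, due 58, lateness 24
G: 82→105, due 63, lateness 42
B: 105→120, due 64, lateness 56
D: 120→123, due 68, lateness 55
Maximum = 56.

56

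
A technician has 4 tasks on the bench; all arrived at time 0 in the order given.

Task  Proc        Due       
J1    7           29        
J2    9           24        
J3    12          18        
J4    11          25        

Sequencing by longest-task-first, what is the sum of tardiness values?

18

LPT (decreasing processing time): J3 J4 J2 J1.
J3: 0→12, due 18, tardiness 0
J4: 12→23, due 25, tardiness 0
J2: 23→32, due 24, tardiness 8
J1: 32→39, due 29, tardiness 10
Sum = 0+0+8+10 = 18.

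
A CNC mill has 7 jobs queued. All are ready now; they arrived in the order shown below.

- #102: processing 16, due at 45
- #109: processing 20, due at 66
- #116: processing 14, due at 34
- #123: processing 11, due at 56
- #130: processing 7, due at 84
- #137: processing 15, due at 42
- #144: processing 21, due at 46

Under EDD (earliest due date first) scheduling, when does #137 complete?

29

EDD (increasing due date): #116 #137 #102 #144 #123 #109 #130.
#116: 0→14
#137: 14→29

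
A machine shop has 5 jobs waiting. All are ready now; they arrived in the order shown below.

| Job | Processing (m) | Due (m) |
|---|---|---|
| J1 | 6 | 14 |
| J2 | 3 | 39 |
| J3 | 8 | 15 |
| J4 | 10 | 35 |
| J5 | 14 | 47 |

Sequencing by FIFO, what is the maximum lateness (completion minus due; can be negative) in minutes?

FIFO (arrival order): J1 J2 J3 J4 J5.
J1: 0→6, due 14, lateness -8
J2: 6→9, due 39, lateness -30
J3: 9→17, due 15, lateness 2
J4: 17→27, due 35, lateness -8
J5: 27→41, due 47, lateness -6
Maximum = 2.

2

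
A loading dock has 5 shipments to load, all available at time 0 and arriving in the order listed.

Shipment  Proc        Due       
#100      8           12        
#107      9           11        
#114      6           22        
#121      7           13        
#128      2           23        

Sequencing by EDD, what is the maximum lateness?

11

EDD (increasing due date): #107 #100 #121 #114 #128.
#107: 0→9, due 11, lateness -2
#100: 9→17, due 12, lateness 5
#121: 17→24, due 13, lateness 11
#114: 24→30, due 22, lateness 8
#128: 30→32, due 23, lateness 9
Maximum = 11.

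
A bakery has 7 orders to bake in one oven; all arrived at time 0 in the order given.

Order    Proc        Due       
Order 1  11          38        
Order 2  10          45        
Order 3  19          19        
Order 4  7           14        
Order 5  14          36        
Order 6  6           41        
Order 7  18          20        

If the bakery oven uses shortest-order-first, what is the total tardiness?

SPT (increasing processing time): Order 6 Order 4 Order 2 Order 1 Order 5 Order 7 Order 3.
Order 6: 0→6, due 41, tardiness 0
Order 4: 6→13, due 14, tardiness 0
Order 2: 13→23, due 45, tardiness 0
Order 1: 23→34, due 38, tardiness 0
Order 5: 34→48, due 36, tardiness 12
Order 7: 48→66, due 20, tardiness 46
Order 3: 66→85, due 19, tardiness 66
Sum = 0+0+0+0+12+46+66 = 124.

124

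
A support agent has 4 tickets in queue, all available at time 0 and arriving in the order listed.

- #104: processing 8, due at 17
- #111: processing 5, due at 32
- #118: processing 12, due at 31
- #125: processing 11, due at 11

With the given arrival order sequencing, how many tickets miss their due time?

FIFO (arrival order): #104 #111 #118 #125.
#104: 0→8, due 17, tardiness 0
#111: 8→13, due 32, tardiness 0
#118: 13→25, due 31, tardiness 0
#125: 25→36, due 11, tardiness 25
Late tickets: 1.

1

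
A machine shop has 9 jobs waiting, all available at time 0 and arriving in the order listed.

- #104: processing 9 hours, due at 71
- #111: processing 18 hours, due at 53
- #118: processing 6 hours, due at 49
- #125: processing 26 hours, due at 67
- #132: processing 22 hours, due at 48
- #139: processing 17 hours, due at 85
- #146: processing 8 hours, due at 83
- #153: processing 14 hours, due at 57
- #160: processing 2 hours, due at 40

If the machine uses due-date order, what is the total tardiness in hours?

EDD (increasing due date): #160 #132 #118 #111 #153 #125 #104 #146 #139.
#160: 0→2, due 40, tardiness 0
#132: 2→24, due 48, tardiness 0
#118: 24→30, due 49, tardiness 0
#111: 30→48, due 53, tardiness 0
#153: 48→62, due 57, tardiness 5
#125: 62→88, due 67, tardiness 21
#104: 88→97, due 71, tardiness 26
#146: 97→105, due 83, tardiness 22
#139: 105→122, due 85, tardiness 37
Sum = 0+0+0+0+5+21+26+22+37 = 111.

111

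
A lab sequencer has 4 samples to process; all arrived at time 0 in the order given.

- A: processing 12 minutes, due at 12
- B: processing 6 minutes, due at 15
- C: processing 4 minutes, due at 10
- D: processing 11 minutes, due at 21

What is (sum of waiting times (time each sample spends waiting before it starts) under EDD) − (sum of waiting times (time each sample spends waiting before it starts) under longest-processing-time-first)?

EDD (increasing due date): C A B D.
C: waits 0, runs 0→4
A: waits 4, runs 4→16
B: waits 16, runs 16→22
D: waits 22, runs 22→33
Sum = 0+4+16+22 = 42.
LPT (decreasing processing time): A D B C.
A: waits 0, runs 0→12
D: waits 12, runs 12→23
B: waits 23, runs 23→29
C: waits 29, runs 29→33
Sum = 0+12+23+29 = 64.
Difference = 42 − 64 = -22.

-22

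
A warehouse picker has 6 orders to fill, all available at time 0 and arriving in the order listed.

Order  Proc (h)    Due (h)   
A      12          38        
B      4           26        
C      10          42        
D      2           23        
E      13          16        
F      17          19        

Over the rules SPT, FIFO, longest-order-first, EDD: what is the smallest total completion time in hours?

SPT (increasing processing time): D B C A E F.
D: 0→2
B: 2→6
C: 6→16
A: 16→28
E: 28→41
F: 41→58
Sum = 2+6+16+28+41+58 = 151.
FIFO (arrival order): A B C D E F.
A: 0→12
B: 12→16
C: 16→26
D: 26→28
E: 28→41
F: 41→58
Sum = 12+16+26+28+41+58 = 181.
LPT (decreasing processing time): F E A C B D.
F: 0→17
E: 17→30
A: 30→42
C: 42→52
B: 52→56
D: 56→58
Sum = 17+30+42+52+56+58 = 255.
EDD (increasing due date): E F D B A C.
E: 0→13
F: 13→30
D: 30→32
B: 32→36
A: 36→48
C: 48→58
Sum = 13+30+32+36+48+58 = 217.
SPT 151, FIFO 181, LPT 255, EDD 217 → minimum 151.

151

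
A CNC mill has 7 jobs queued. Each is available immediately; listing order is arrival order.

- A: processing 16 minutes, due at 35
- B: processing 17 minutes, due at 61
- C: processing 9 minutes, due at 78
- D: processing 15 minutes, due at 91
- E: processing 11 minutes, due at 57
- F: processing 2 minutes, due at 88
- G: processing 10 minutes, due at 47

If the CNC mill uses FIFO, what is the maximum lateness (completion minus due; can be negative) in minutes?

FIFO (arrival order): A B C D E F G.
A: 0→16, due 35, lateness -19
B: 16→33, due 61, lateness -28
C: 33→42, due 78, lateness -36
D: 42→57, due 91, lateness -34
E: 57→68, due 57, lateness 11
F: 68→70, due 88, lateness -18
G: 70→80, due 47, lateness 33
Maximum = 33.

33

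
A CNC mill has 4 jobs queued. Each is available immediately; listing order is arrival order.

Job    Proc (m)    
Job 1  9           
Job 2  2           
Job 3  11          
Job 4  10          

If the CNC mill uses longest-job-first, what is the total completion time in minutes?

LPT (decreasing processing time): Job 3 Job 4 Job 1 Job 2.
Job 3: 0→11
Job 4: 11→21
Job 1: 21→30
Job 2: 30→32
Sum = 11+21+30+32 = 94.

94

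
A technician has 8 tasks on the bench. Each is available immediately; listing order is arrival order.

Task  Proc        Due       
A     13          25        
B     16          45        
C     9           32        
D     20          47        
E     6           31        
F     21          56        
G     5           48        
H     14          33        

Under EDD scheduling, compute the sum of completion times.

425

EDD (increasing due date): A E C H B D G F.
A: 0→13
E: 13→19
C: 19→28
H: 28→42
B: 42→58
D: 58→78
G: 78→83
F: 83→104
Sum = 13+19+28+42+58+78+83+104 = 425.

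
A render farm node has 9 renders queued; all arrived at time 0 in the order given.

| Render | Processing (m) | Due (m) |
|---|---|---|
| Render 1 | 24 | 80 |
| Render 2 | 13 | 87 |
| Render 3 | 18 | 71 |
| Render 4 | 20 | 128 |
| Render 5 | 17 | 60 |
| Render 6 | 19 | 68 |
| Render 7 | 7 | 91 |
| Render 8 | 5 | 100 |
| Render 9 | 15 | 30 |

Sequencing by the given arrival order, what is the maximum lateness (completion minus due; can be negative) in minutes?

FIFO (arrival order): Render 1 Render 2 Render 3 Render 4 Render 5 Render 6 Render 7 Render 8 Render 9.
Render 1: 0→24, due 80, lateness -56
Render 2: 24→37, due 87, lateness -50
Render 3: 37→55, due 71, lateness -16
Render 4: 55→75, due 128, lateness -53
Render 5: 75→92, due 60, lateness 32
Render 6: 92→111, due 68, lateness 43
Render 7: 111→118, due 91, lateness 27
Render 8: 118→123, due 100, lateness 23
Render 9: 123→138, due 30, lateness 108
Maximum = 108.

108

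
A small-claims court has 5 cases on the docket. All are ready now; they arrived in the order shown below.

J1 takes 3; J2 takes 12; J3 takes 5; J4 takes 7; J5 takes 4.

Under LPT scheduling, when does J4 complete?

19

LPT (decreasing processing time): J2 J4 J3 J5 J1.
J2: 0→12
J4: 12→19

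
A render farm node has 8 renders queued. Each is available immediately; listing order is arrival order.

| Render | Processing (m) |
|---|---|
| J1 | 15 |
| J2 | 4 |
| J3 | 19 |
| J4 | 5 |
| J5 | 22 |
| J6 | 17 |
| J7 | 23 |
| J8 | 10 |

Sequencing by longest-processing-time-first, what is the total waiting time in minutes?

LPT (decreasing processing time): J7 J5 J3 J6 J1 J8 J4 J2.
J7: waits 0, runs 0→23
J5: waits 23, runs 23→45
J3: waits 45, runs 45→64
J6: waits 64, runs 64→81
J1: waits 81, runs 81→96
J8: waits 96, runs 96→106
J4: waits 106, runs 106→111
J2: waits 111, runs 111→115
Sum = 0+23+45+64+81+96+106+111 = 526.

526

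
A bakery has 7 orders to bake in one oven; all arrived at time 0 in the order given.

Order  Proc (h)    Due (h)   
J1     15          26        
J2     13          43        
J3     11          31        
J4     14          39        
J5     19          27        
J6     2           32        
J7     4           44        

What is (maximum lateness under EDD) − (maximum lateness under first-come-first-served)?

EDD (increasing due date): J1 J5 J3 J6 J4 J2 J7.
J1: 0→15, due 26, lateness -11
J5: 15→34, due 27, lateness 7
J3: 34→45, due 31, lateness 14
J6: 45→47, due 32, lateness 15
J4: 47→61, due 39, lateness 22
J2: 61→74, due 43, lateness 31
J7: 74→78, due 44, lateness 34
Maximum = 34.
FIFO (arrival order): J1 J2 J3 J4 J5 J6 J7.
J1: 0→15, due 26, lateness -11
J2: 15→28, due 43, lateness -15
J3: 28→39, due 31, lateness 8
J4: 39→53, due 39, lateness 14
J5: 53→72, due 27, lateness 45
J6: 72→74, due 32, lateness 42
J7: 74→78, due 44, lateness 34
Maximum = 45.
Difference = 34 − 45 = -11.

-11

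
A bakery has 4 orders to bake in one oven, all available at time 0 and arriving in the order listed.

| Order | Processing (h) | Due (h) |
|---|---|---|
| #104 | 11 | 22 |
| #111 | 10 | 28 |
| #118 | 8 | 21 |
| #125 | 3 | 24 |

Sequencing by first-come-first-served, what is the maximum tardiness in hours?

FIFO (arrival order): #104 #111 #118 #125.
#104: 0→11, due 22, tardiness 0
#111: 11→21, due 28, tardiness 0
#118: 21→29, due 21, tardiness 8
#125: 29→32, due 24, tardiness 8
Maximum = 8.

8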